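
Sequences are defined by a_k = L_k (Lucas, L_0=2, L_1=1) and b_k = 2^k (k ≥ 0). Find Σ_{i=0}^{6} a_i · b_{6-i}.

This is [x^6] in the product of the two ordinary generating functions.
Σ = 2·64 + 1·32 + 3·16 + 4·8 + 7·4 + 11·2 + 18·1 = 308.

308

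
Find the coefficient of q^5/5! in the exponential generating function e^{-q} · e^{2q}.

1

The EGF product rule gives c_5 = Σ_{k_1+k_2=5} C(5; k_1,k_2) · ∏ g_i(k_i), where e^{-q} gives (-1)^k; e^{2q} gives (2)^k.
g_1(k) for k = 0…5: 1, -1, 1, -1, 1, -1.
g_2(k) for k = 0…5: 1, 2, 4, 8, 16, 32.
c_5 = Σ_k C(5,k)·g_1(k)·g_2(5−k) = 1·1·32 + 5·(-1)·16 + 10·1·8 + 10·(-1)·4 + 5·1·2 + 1·(-1)·1 = 32 − 80 + 80 − 40 + 10 − 1 = 1.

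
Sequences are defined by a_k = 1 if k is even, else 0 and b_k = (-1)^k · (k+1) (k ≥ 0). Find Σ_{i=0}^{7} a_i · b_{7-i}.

-20

Write out a_i and b_{7-i} for i = 0,…,7 and sum the products.
Σ = 1·(-8) + 0·7 + 1·(-6) + 0·5 + 1·(-4) + 0·3 + 1·(-2) + 0·1 = -20.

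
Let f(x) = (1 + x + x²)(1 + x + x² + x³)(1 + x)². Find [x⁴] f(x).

(1 + x + x²) has coefficients 1,1,1 for degrees 0…2.
(1 + x + x² + x³) has coefficients 1,1,1,1,0 for degrees 0…4.
Finally multiplying by (1 + x)², the product of all factors after the first has coefficients 1,3,4,4,3 for degrees 0…4.
[x⁴] = 1·3 + 1·4 + 1·4 = 11.

11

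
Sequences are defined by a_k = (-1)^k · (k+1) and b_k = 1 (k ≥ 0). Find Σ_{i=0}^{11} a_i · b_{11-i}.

-6

Write out a_i and b_{11-i} for i = 0,…,11 and sum the products.
Σ = 1·1 − 2·1 + 3·1 − 4·1 + 5·1 − 6·1 + 7·1 − 8·1 + 9·1 − 10·1 + 11·1 − 12·1 = -6.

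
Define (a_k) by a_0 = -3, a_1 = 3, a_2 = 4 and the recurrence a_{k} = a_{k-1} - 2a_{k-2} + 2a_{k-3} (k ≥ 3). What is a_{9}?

The ordinary generating function has denominator 1 - t + 2t^2 - 2t^3.
Iterating the recurrence: a_0,…,a_{9} = -3, 3, 4, -8, -10, 14, 18, -30, -38, 58.

58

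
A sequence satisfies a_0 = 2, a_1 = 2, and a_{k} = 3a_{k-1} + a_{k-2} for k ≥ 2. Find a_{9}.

33794

The ordinary generating function has denominator 1 - 3x - x^2.
Iterating the recurrence: a_0,…,a_{9} = 2, 2, 8, 26, 86, 284, 938, 3098, 10232, 33794.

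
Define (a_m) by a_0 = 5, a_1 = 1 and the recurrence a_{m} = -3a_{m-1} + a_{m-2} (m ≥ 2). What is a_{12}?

240125

The ordinary generating function has denominator 1 + 3t - t^2.
Iterating the recurrence: a_0,…,a_{12} = 5, 1, 2, -5, 17, -56, 185, -611, 2018, -6665, 22013, -72704, 240125.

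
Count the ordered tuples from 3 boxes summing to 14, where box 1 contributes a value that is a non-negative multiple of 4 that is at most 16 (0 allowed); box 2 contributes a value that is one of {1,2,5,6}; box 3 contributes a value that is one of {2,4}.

2

The generating function for the choices is (1 + x^4 + x^8 + x^12 + x^16)·(x + x^2 + x^5 + x^6)·(x^2 + x^4); the count is [x^14].
(1 + x^4 + x^8 + x^12 + x^16) has coefficients 1,0,0,0,1,0,0,0,1,0,0,0,1,0,0 for degrees 0…14.
(x + x^2 + x^5 + x^6) has coefficients 0,1,1,0,0,1,1,0,0,0,0,0,0,0,0 for degrees 0…14.
Finally multiplying by (x^2 + x^4), the product of all factors after the first has coefficients 0,0,0,1,1,1,1,1,1,1,1,0,0,0,0 for degrees 0…14.
[x^14] = 1·0 + 1·1 + 1·1 + 1·0 = 2.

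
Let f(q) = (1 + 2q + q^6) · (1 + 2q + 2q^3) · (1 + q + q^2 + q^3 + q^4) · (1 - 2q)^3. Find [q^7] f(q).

-9

(1 + 2q + q^6) has coefficients 1,2,0,0,0,0,1 for degrees 0…6.
(1 + 2q + 2q^3) has coefficients 1,2,0,2,0,0,0,0 for degrees 0…7.
Multiplying by (1 + q + q^2 + q^3 + q^4) gives running coefficients 1,3,3,5,5,4,2,2 for degrees 0…7.
Finally multiplying by (1 - 2q)^3, the product of all factors after the first has coefficients 1,-3,-3,15,-13,10,-2,-2 for degrees 0…7.
[q^7] = 1·(-2) + 2·(-2) + 1·(-3) = -9.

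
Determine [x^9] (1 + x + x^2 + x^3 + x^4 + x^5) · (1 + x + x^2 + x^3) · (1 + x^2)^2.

(1 + x + x^2 + x^3 + x^4 + x^5) has coefficients 1,1,1,1,1,1 for degrees 0…5.
(1 + x + x^2 + x^3) has coefficients 1,1,1,1,0,0,0,0,0,0 for degrees 0…9.
Finally multiplying by (1 + x^2)^2, the product of all factors after the first has coefficients 1,1,3,3,3,3,1,1,0,0 for degrees 0…9.
[x^9] = 1·0 + 1·0 + 1·1 + 1·1 + 1·3 + 1·3 = 8.

8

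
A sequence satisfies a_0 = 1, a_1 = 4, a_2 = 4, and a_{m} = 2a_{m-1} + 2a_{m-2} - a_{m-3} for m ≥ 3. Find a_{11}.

The ordinary generating function has denominator 1 - 2t - 2t^2 + t^3.
Iterating the recurrence: a_0,…,a_{11} = 1, 4, 4, 15, 34, 94, 241, 636, 1660, 4351, 11386, 29814.

29814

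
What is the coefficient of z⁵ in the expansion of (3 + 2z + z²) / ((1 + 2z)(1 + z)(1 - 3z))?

The denominator gives the recurrence a_n = 7a_(n−2) + 6a_(n−3) for n ≥ 3; the numerator fixes a_0 = 3, a_1 = 2, a_2 = 22.
Iterating: 3, 2, 22, 32, 166, 356, so a_5 = 356.

356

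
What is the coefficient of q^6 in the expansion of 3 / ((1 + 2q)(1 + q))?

Partial fractions give a closed form: a_n = (6)·(-2)^n + (-3)·(-1)^n.
At n = 6: a_6 = 381.

381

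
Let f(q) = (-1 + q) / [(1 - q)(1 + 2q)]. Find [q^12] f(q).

-4096

The denominator gives the recurrence a_n = −a_(n−1) + 2a_(n−2) for n ≥ 3; the numerator fixes a_0 = -1, a_1 = 2, a_2 = -4.
Iterating: -1, 2, -4, 8, -16, 32, -64, 128, -256, 512, -1024, 2048, -4096, so a_12 = -4096.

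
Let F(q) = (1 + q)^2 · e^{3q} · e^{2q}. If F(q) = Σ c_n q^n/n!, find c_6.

71875

The EGF product rule gives c_6 = Σ_{k_1+k_2+k_3=6} C(6; k_1,k_2,k_3) · ∏ g_i(k_i), where (1+q)^2 gives the falling factorial (2)_k; e^{3q} gives (3)^k; e^{2q} gives (2)^k.
g_1(k) for k = 0…6: 1, 2, 2, 0, 0, 0, 0.
g_2(k) for k = 0…6: 1, 3, 9, 27, 81, 243, 729.
g_3(k) for k = 0…6: 1, 2, 4, 8, 16, 32, 64.
First combine the last two factors: h(k) = Σ_j C(k,j)·g_2(j)·g_3(k−j) for k = 0…6: 1, 5, 25, 125, 625, 3125, 15625.
c_6 = Σ_k C(6,k)·g_1(k)·h(6−k) = 1·1·15625 + 6·2·3125 + 15·2·625 = 15625 + 37500 + 18750 = 71875.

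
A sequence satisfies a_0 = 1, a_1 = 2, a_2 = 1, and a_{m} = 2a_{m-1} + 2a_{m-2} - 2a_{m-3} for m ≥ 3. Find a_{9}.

The ordinary generating function has denominator 1 - 2t - 2t^2 + 2t^3.
Iterating the recurrence: a_0,…,a_{9} = 1, 2, 1, 4, 6, 18, 40, 104, 252, 632.

632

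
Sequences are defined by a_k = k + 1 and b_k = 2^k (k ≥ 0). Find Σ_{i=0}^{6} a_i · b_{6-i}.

Write out a_i and b_{6-i} for i = 0,…,6 and sum the products.
Σ = 1·64 + 2·32 + 3·16 + 4·8 + 5·4 + 6·2 + 7·1 = 247.

247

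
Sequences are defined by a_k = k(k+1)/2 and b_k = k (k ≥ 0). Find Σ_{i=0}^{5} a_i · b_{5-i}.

This is [x^5] in the product of the two ordinary generating functions.
Σ = 0·5 + 1·4 + 3·3 + 6·2 + 10·1 + 15·0 = 35.

35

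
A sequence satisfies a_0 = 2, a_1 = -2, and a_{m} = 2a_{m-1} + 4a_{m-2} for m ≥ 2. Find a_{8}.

1280

The ordinary generating function has denominator 1 - 2t - 4t^2.
Iterating the recurrence: a_0,…,a_{8} = 2, -2, 4, 0, 16, 32, 128, 384, 1280.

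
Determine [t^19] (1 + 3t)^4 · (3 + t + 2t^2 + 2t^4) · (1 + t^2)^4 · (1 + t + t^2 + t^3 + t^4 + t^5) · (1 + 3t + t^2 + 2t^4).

37937

(1 + 3t)^4 has coefficients 1,12,54,108,81 for degrees 0…4.
(3 + t + 2t^2 + 2t^4) has coefficients 3,1,2,0,2,0,0,0,0,0,0,0,0,0,0,0,0,0,0,0 for degrees 0…19.
Multiplying by (1 + t^2)^4 gives running coefficients 3,1,14,4,28,6,32,4,23,1,10,0,2,0,0,0,0,0,0,0 for degrees 0…19.
Multiplying by (1 + t + t^2 + t^3 + t^4 + t^5) gives running coefficients 3,4,18,22,50,56,85,88,97,94,76,70,40,36,13,12,2,2,0,0 for degrees 0…19.
Finally multiplying by (1 + 3t + t^2 + 2t^4), the product of all factors after the first has coefficients 3,13,33,80,140,236,339,443,546,585,625,568,520,414,313,227,131,92,34,26 for degrees 0…19.
[t^19] = 1·26 + 12·34 + 54·92 + 108·131 + 81·227 = 37937.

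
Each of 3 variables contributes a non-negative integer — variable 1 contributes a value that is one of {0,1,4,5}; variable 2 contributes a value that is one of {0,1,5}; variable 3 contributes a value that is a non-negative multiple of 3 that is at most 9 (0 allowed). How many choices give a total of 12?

3

The generating function for the choices is (1 + z + z^4 + z^5)·(1 + z + z^5)·(1 + z^3 + z^6 + z^9); the count is [z^12].
(1 + z + z^4 + z^5) has coefficients 1,1,0,0,1,1 for degrees 0…5.
(1 + z + z^5) has coefficients 1,1,0,0,0,1,0,0,0,0,0,0,0 for degrees 0…12.
Finally multiplying by (1 + z^3 + z^6 + z^9), the product of all factors after the first has coefficients 1,1,0,1,1,1,1,1,1,1,1,1,0 for degrees 0…12.
[z^12] = 1·0 + 1·1 + 1·1 + 1·1 = 3.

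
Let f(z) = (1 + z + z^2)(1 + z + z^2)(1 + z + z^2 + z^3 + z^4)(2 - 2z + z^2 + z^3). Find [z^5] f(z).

(1 + z + z^2) has coefficients 1,1,1 for degrees 0…2.
(1 + z + z^2) has coefficients 1,1,1,0,0,0 for degrees 0…5.
Multiplying by (1 + z + z^2 + z^3 + z^4) gives running coefficients 1,2,3,3,3,2 for degrees 0…5.
Finally multiplying by (2 - 2z + z^2 + z^3), the product of all factors after the first has coefficients 2,2,3,3,5,4 for degrees 0…5.
[z^5] = 1·4 + 1·5 + 1·3 = 12.

12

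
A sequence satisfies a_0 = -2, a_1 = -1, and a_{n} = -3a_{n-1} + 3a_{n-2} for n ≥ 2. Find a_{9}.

20574

The ordinary generating function has denominator 1 + 3y - 3y^2.
Iterating the recurrence: a_0,…,a_{9} = -2, -1, -3, 6, -27, 99, -378, 1431, -5427, 20574.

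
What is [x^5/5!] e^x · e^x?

32

The EGF product rule gives c_5 = Σ_{k_1+k_2=5} C(5; k_1,k_2) · ∏ g_i(k_i), where e^x gives (1)^k; e^x gives (1)^k.
g_1(k) for k = 0…5: 1, 1, 1, 1, 1, 1.
g_2(k) for k = 0…5: 1, 1, 1, 1, 1, 1.
c_5 = Σ_k C(5,k)·g_1(k)·g_2(5−k) = 1·1·1 + 5·1·1 + 10·1·1 + 10·1·1 + 5·1·1 + 1·1·1 = 1 + 5 + 10 + 10 + 5 + 1 = 32.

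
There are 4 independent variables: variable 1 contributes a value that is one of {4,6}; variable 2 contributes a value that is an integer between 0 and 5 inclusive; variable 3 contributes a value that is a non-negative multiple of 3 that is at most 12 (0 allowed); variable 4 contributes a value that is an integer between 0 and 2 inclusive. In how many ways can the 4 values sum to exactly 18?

The generating function for the choices is (t⁴ + t⁶)·(1 + t + t² + t³ + t⁴ + t⁵)·(1 + t³ + t⁶ + t⁹ + t¹²)·(1 + t + t²); the count is [t¹⁸].
(t⁴ + t⁶) has coefficients 0,0,0,0,1,0,1 for degrees 0…6.
(1 + t + t² + t³ + t⁴ + t⁵) has coefficients 1,1,1,1,1,1,0,0,0,0,0,0,0,0,0,0,0,0,0 for degrees 0…18.
Multiplying by (1 + t³ + t⁶ + t⁹ + t¹²) gives running coefficients 1,1,1,2,2,2,2,2,2,2,2,2,2,2,2,1,1,1,0 for degrees 0…18.
Finally multiplying by (1 + t + t²), the product of all factors after the first has coefficients 1,2,3,4,5,6,6,6,6,6,6,6,6,6,6,5,4,3,2 for degrees 0…18.
[t¹⁸] = 1·6 + 1·6 = 12.

12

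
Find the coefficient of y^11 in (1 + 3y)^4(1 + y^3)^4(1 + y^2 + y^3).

(1 + 3y)^4 has coefficients 1,12,54,108,81 for degrees 0…4.
(1 + y^3)^4 has coefficients 1,0,0,4,0,0,6,0,0,4,0,0 for degrees 0…11.
Finally multiplying by (1 + y^2 + y^3), the product of all factors after the first has coefficients 1,0,1,5,0,4,10,0,6,10,0,4 for degrees 0…11.
[y^11] = 1·4 + 12·0 + 54·10 + 108·6 + 81·0 = 1192.

1192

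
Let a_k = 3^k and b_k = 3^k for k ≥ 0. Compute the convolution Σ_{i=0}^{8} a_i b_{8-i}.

59049

The convolution is the t^8 coefficient of A(t)B(t).
Σ = 1·6561 + 3·2187 + 9·729 + 27·243 + 81·81 + 243·27 + 729·9 + 2187·3 + 6561·1 = 59049.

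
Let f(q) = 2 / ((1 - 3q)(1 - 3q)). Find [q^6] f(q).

10206

The denominator gives the recurrence a_n = 6a_(n−1) − 9a_(n−2) for n ≥ 2; the numerator fixes a_0 = 2, a_1 = 12.
Iterating: 2, 12, 54, 216, 810, 2916, 10206, so a_6 = 10206.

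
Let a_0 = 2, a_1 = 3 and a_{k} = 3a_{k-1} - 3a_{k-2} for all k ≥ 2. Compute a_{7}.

The ordinary generating function has denominator 1 - 3y + 3y^2.
Iterating the recurrence: a_0,…,a_{7} = 2, 3, 3, 0, -9, -27, -54, -81.

-81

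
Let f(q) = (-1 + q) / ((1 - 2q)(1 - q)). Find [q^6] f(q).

The denominator gives the recurrence a_n = 3a_(n−1) − 2a_(n−2) for n ≥ 3; the numerator fixes a_0 = -1, a_1 = -2, a_2 = -4.
Iterating: -1, -2, -4, -8, -16, -32, -64, so a_6 = -64.

-64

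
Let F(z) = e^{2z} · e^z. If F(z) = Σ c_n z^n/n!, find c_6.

729

The EGF product rule gives c_6 = Σ_{k_1+k_2=6} C(6; k_1,k_2) · ∏ g_i(k_i), where e^{2z} gives (2)^k; e^z gives (1)^k.
g_1(k) for k = 0…6: 1, 2, 4, 8, 16, 32, 64.
g_2(k) for k = 0…6: 1, 1, 1, 1, 1, 1, 1.
c_6 = Σ_k C(6,k)·g_1(k)·g_2(6−k) = 1·1·1 + 6·2·1 + 15·4·1 + 20·8·1 + 15·16·1 + 6·32·1 + 1·64·1 = 1 + 12 + 60 + 160 + 240 + 192 + 64 = 729.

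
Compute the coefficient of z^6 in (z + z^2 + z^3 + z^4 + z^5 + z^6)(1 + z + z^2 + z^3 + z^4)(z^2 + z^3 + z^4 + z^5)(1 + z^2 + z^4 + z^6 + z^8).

(z + z^2 + z^3 + z^4 + z^5 + z^6) has coefficients 0,1,1,1,1,1,1 for degrees 0…6.
(1 + z + z^2 + z^3 + z^4) has coefficients 1,1,1,1,1,0,0 for degrees 0…6.
Multiplying by (z^2 + z^3 + z^4 + z^5) gives running coefficients 0,0,1,2,3,4,4 for degrees 0…6.
Finally multiplying by (1 + z^2 + z^4 + z^6 + z^8), the product of all factors after the first has coefficients 0,0,1,2,4,6,8 for degrees 0…6.
[z^6] = 1·6 + 1·4 + 1·2 + 1·1 + 1·0 + 1·0 = 13.

13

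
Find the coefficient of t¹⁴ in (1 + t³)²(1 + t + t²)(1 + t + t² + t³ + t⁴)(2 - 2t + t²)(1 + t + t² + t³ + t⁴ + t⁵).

12

(1 + t³)² has coefficients 1,0,0,2,0,0,1 for degrees 0…6.
(1 + t + t²) has coefficients 1,1,1,0,0,0,0,0,0,0,0,0,0,0,0 for degrees 0…14.
Multiplying by (1 + t + t² + t³ + t⁴) gives running coefficients 1,2,3,3,3,2,1,0,0,0,0,0,0,0,0 for degrees 0…14.
Multiplying by (2 - 2t + t²) gives running coefficients 2,2,3,2,3,1,1,0,1,0,0,0,0,0,0 for degrees 0…14.
Finally multiplying by (1 + t + t² + t³ + t⁴ + t⁵), the product of all factors after the first has coefficients 2,4,7,9,12,13,12,10,8,6,3,2,1,1,0 for degrees 0…14.
[t¹⁴] = 1·0 + 2·2 + 1·8 = 12.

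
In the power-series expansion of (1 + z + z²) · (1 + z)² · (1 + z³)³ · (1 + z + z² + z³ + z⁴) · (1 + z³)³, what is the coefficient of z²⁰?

(1 + z + z²) has coefficients 1,1,1 for degrees 0…2.
(1 + z)² has coefficients 1,2,1,0,0,0,0,0,0,0,0,0,0,0,0,0,0,0,0,0,0 for degrees 0…20.
Multiplying by (1 + z³)³ gives running coefficients 1,2,1,3,6,3,3,6,3,1,2,1,0,0,0,0,0,0,0,0,0 for degrees 0…20.
Multiplying by (1 + z + z² + z³ + z⁴) gives running coefficients 1,3,4,7,13,15,16,21,21,16,15,13,7,4,3,1,0,0,0,0,0 for degrees 0…20.
Finally multiplying by (1 + z³)³, the product of all factors after the first has coefficients 1,3,4,10,22,27,40,69,78,86,120,125,110,125,120,86,78,69,40,27,22 for degrees 0…20.
[z²⁰] = 1·22 + 1·27 + 1·40 = 89.

89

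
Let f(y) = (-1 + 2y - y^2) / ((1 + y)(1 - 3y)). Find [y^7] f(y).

-728

The denominator gives the recurrence a_n = 2a_(n−1) + 3a_(n−2) for n ≥ 3; the numerator fixes a_0 = -1, a_1 = 0, a_2 = -4.
Iterating: -1, 0, -4, -8, -28, -80, -244, -728, so a_7 = -728.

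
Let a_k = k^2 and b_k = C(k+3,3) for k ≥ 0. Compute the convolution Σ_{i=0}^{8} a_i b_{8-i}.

Write out a_i and b_{8-i} for i = 0,…,8 and sum the products.
Σ = 0·165 + 1·120 + 4·84 + 9·56 + 16·35 + 25·20 + 36·10 + 49·4 + 64·1 = 2640.

2640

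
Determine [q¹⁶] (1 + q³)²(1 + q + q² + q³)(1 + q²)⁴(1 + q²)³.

(1 + q³)² has coefficients 1,0,0,2,0,0,1 for degrees 0…6.
(1 + q + q² + q³) has coefficients 1,1,1,1,0,0,0,0,0,0,0,0,0,0,0,0,0 for degrees 0…16.
Multiplying by (1 + q²)⁴ gives running coefficients 1,1,5,5,10,10,10,10,5,5,1,1,0,0,0,0,0 for degrees 0…16.
Finally multiplying by (1 + q²)³, the product of all factors after the first has coefficients 1,1,8,8,28,28,56,56,70,70,56,56,28,28,8,8,1 for degrees 0…16.
[q¹⁶] = 1·1 + 2·28 + 1·56 = 113.

113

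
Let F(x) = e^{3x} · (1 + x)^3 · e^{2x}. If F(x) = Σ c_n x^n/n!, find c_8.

The EGF product rule gives c_8 = Σ_{k_1+k_2+k_3=8} C(8; k_1,k_2,k_3) · ∏ g_i(k_i), where e^{3x} gives (3)^k; (1+x)^3 gives the falling factorial (3)_k; e^{2x} gives (2)^k.
g_1(k) for k = 0…8: 1, 3, 9, 27, 81, 243, 729, 2187, 6561.
g_2(k) for k = 0…8: 1, 3, 6, 6, 0, 0, 0, 0, 0.
g_3(k) for k = 0…8: 1, 2, 4, 8, 16, 32, 64, 128, 256.
First combine the last two factors: h(k) = Σ_j C(k,j)·g_2(j)·g_3(k−j) for k = 0…8: 1, 5, 22, 86, 304, 992, 3040, 8864, 24832.
c_8 = Σ_k C(8,k)·g_1(k)·h(8−k) = 1·1·24832 + 8·3·8864 + 28·9·3040 + 56·27·992 + 70·81·304 + 56·243·86 + 28·729·22 + 8·2187·5 + 1·6561·1 = 24832 + 212736 + 766080 + 1499904 + 1723680 + 1170288 + 449064 + 87480 + 6561 = 5940625.

5940625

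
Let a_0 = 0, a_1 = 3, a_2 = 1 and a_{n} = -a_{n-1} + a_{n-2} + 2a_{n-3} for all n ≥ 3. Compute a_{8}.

The ordinary generating function has denominator 1 + t - t^2 - 2t^3.
Iterating the recurrence: a_0,…,a_{8} = 0, 3, 1, 2, 5, -1, 10, -1, 9.

9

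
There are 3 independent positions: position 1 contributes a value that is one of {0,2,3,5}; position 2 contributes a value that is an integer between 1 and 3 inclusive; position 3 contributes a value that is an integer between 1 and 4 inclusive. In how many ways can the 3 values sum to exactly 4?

The generating function for the choices is (1 + q² + q³ + q⁵)·(q + q² + q³)·(q + q² + q³ + q⁴); the count is [q⁴].
(1 + q² + q³ + q⁵) has coefficients 1,0,1,1,0 for degrees 0…4.
(q + q² + q³) has coefficients 0,1,1,1,0 for degrees 0…4.
Finally multiplying by (q + q² + q³ + q⁴), the product of all factors after the first has coefficients 0,0,1,2,3 for degrees 0…4.
[q⁴] = 1·3 + 1·1 + 1·0 = 4.

4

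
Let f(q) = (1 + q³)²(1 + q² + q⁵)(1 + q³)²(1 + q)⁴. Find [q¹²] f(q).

(1 + q³)² has coefficients 1,0,0,2,0,0,1 for degrees 0…6.
(1 + q² + q⁵) has coefficients 1,0,1,0,0,1,0,0,0,0,0,0,0 for degrees 0…12.
Multiplying by (1 + q³)² gives running coefficients 1,0,1,2,0,3,1,0,3,0,0,1,0 for degrees 0…12.
Finally multiplying by (1 + q)⁴, the product of all factors after the first has coefficients 1,4,7,10,15,19,22,24,21,19,19,13,7 for degrees 0…12.
[q¹²] = 1·7 + 2·19 + 1·22 = 67.

67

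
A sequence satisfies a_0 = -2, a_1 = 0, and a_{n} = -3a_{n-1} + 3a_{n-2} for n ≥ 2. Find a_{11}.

803358

The ordinary generating function has denominator 1 + 3q - 3q^2.
Iterating the recurrence: a_0,…,a_{11} = -2, 0, -6, 18, -72, 270, -1026, 3888, -14742, 55890, -211896, 803358.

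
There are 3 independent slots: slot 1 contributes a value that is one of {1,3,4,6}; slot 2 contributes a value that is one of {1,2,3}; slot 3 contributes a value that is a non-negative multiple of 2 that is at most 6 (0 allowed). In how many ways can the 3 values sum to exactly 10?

The generating function for the choices is (y + y³ + y⁴ + y⁶)·(y + y² + y³)·(1 + y² + y⁴ + y⁶); the count is [y¹⁰].
(y + y³ + y⁴ + y⁶) has coefficients 0,1,0,1,1,0,1 for degrees 0…6.
(y + y² + y³) has coefficients 0,1,1,1,0,0,0,0,0,0,0 for degrees 0…10.
Finally multiplying by (1 + y² + y⁴ + y⁶), the product of all factors after the first has coefficients 0,1,1,2,1,2,1,2,1,1,0 for degrees 0…10.
[y¹⁰] = 1·1 + 1·2 + 1·1 + 1·1 = 5.

5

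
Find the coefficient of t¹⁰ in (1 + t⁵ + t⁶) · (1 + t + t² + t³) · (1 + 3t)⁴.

(1 + t⁵ + t⁶) has coefficients 1,0,0,0,0,1,1 for degrees 0…6.
(1 + t + t² + t³) has coefficients 1,1,1,1,0,0,0,0,0,0,0 for degrees 0…10.
Finally multiplying by (1 + 3t)⁴, the product of all factors after the first has coefficients 1,13,67,175,255,243,189,81,0,0,0 for degrees 0…10.
[t¹⁰] = 1·0 + 1·243 + 1·255 = 498.

498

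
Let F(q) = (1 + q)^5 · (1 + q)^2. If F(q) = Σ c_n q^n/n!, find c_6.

The EGF product rule gives c_6 = Σ_{k_1+k_2=6} C(6; k_1,k_2) · ∏ g_i(k_i), where (1+q)^5 gives the falling factorial (5)_k; (1+q)^2 gives the falling factorial (2)_k.
g_1(k) for k = 0…6: 1, 5, 20, 60, 120, 120, 0.
g_2(k) for k = 0…6: 1, 2, 2, 0, 0, 0, 0.
c_6 = Σ_k C(6,k)·g_1(k)·g_2(6−k) = 15·120·2 + 6·120·2 = 3600 + 1440 = 5040.

5040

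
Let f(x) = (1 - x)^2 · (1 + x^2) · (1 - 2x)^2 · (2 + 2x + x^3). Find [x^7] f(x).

25

(1 - x)^2 has coefficients 1,-2,1 for degrees 0…2.
(1 + x^2) has coefficients 1,0,1,0,0,0,0,0 for degrees 0…7.
Multiplying by (1 - 2x)^2 gives running coefficients 1,-4,5,-4,4,0,0,0 for degrees 0…7.
Finally multiplying by (2 + 2x + x^3), the product of all factors after the first has coefficients 2,-6,2,3,-4,13,-4,4 for degrees 0…7.
[x^7] = 1·4 − 2·(-4) + 1·13 = 25.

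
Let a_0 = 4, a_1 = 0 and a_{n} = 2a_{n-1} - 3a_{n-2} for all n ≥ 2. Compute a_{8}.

The ordinary generating function has denominator 1 - 2z + 3z^2.
Iterating the recurrence: a_0,…,a_{8} = 4, 0, -12, -24, -12, 48, 132, 120, -156.

-156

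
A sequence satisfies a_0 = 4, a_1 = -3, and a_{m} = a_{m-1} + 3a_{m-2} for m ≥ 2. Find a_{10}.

The ordinary generating function has denominator 1 - x - 3x^2.
Iterating the recurrence: a_0,…,a_{10} = 4, -3, 9, 0, 27, 27, 108, 189, 513, 1080, 2619.

2619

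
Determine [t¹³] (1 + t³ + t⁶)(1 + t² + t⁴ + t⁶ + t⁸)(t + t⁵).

3

(1 + t³ + t⁶) has coefficients 1,0,0,1,0,0,1 for degrees 0…6.
(1 + t² + t⁴ + t⁶ + t⁸) has coefficients 1,0,1,0,1,0,1,0,1,0,0,0,0,0 for degrees 0…13.
Finally multiplying by (t + t⁵), the product of all factors after the first has coefficients 0,1,0,1,0,2,0,2,0,2,0,1,0,1 for degrees 0…13.
[t¹³] = 1·1 + 1·0 + 1·2 = 3.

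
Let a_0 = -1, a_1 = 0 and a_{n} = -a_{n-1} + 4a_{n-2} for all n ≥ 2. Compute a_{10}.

-4660

The ordinary generating function has denominator 1 + q - 4q^2.
Iterating the recurrence: a_0,…,a_{10} = -1, 0, -4, 4, -20, 36, -116, 260, -724, 1764, -4660.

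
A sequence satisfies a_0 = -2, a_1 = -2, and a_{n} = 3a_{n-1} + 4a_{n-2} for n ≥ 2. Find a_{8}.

The ordinary generating function has denominator 1 - 3t - 4t^2.
Iterating the recurrence: a_0,…,a_{8} = -2, -2, -14, -50, -206, -818, -3278, -13106, -52430.

-52430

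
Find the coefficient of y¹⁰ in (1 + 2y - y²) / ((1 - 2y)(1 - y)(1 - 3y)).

406176

The denominator gives the recurrence a_n = 6a_(n−1) − 11a_(n−2) + 6a_(n−3) for n ≥ 3; the numerator fixes a_0 = 1, a_1 = 8, a_2 = 36.
Iterating: 1, 8, 36, 134, 456, 1478, 4656, 14414, 44136, 134198, 406176, so a_10 = 406176.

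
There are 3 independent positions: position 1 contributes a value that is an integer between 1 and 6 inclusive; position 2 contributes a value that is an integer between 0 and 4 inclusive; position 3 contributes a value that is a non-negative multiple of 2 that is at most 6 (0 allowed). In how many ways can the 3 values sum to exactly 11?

11

The generating function for the choices is (y + y^2 + y^3 + y^4 + y^5 + y^6)·(1 + y + y^2 + y^3 + y^4)·(1 + y^2 + y^4 + y^6); the count is [y^11].
(y + y^2 + y^3 + y^4 + y^5 + y^6) has coefficients 0,1,1,1,1,1,1 for degrees 0…6.
(1 + y + y^2 + y^3 + y^4) has coefficients 1,1,1,1,1,0,0,0,0,0,0,0 for degrees 0…11.
Finally multiplying by (1 + y^2 + y^4 + y^6), the product of all factors after the first has coefficients 1,1,2,2,3,2,3,2,2,1,1,0 for degrees 0…11.
[y^11] = 1·1 + 1·1 + 1·2 + 1·2 + 1·3 + 1·2 = 11.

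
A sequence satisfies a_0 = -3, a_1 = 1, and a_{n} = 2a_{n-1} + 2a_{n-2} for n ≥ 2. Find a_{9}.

-2928

The ordinary generating function has denominator 1 - 2x - 2x^2.
Iterating the recurrence: a_0,…,a_{9} = -3, 1, -4, -6, -20, -52, -144, -392, -1072, -2928.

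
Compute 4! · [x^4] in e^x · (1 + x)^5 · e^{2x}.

2541

The EGF product rule gives c_4 = Σ_{k_1+k_2+k_3=4} C(4; k_1,k_2,k_3) · ∏ g_i(k_i), where e^x gives (1)^k; (1+x)^5 gives the falling factorial (5)_k; e^{2x} gives (2)^k.
g_1(k) for k = 0…4: 1, 1, 1, 1, 1.
g_2(k) for k = 0…4: 1, 5, 20, 60, 120.
g_3(k) for k = 0…4: 1, 2, 4, 8, 16.
First combine the last two factors: h(k) = Σ_j C(k,j)·g_2(j)·g_3(k−j) for k = 0…4: 1, 7, 44, 248, 1256.
c_4 = Σ_k C(4,k)·g_1(k)·h(4−k) = 1·1·1256 + 4·1·248 + 6·1·44 + 4·1·7 + 1·1·1 = 1256 + 992 + 264 + 28 + 1 = 2541.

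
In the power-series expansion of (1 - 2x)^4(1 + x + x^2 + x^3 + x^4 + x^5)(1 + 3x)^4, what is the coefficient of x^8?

269

(1 - 2x)^4 has coefficients 1,-8,24,-32,16 for degrees 0…4.
(1 + x + x^2 + x^3 + x^4 + x^5) has coefficients 1,1,1,1,1,1,0,0,0 for degrees 0…8.
Finally multiplying by (1 + 3x)^4, the product of all factors after the first has coefficients 1,13,67,175,256,256,255,243,189 for degrees 0…8.
[x^8] = 1·189 − 8·243 + 24·255 − 32·256 + 16·256 = 269.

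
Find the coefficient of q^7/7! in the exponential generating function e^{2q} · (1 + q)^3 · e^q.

65124

The EGF product rule gives c_7 = Σ_{k_1+k_2+k_3=7} C(7; k_1,k_2,k_3) · ∏ g_i(k_i), where e^{2q} gives (2)^k; (1+q)^3 gives the falling factorial (3)_k; e^q gives (1)^k.
g_1(k) for k = 0…7: 1, 2, 4, 8, 16, 32, 64, 128.
g_2(k) for k = 0…7: 1, 3, 6, 6, 0, 0, 0, 0.
g_3(k) for k = 0…7: 1, 1, 1, 1, 1, 1, 1, 1.
First combine the last two factors: h(k) = Σ_j C(k,j)·g_2(j)·g_3(k−j) for k = 0…7: 1, 4, 13, 34, 73, 136, 229, 358.
c_7 = Σ_k C(7,k)·g_1(k)·h(7−k) = 1·1·358 + 7·2·229 + 21·4·136 + 35·8·73 + 35·16·34 + 21·32·13 + 7·64·4 + 1·128·1 = 358 + 3206 + 11424 + 20440 + 19040 + 8736 + 1792 + 128 = 65124.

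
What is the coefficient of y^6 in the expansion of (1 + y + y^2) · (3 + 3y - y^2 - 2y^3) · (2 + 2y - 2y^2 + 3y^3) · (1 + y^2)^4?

(1 + y + y^2) has coefficients 1,1,1 for degrees 0…2.
(3 + 3y - y^2 - 2y^3) has coefficients 3,3,-1,-2,0,0,0 for degrees 0…6.
Multiplying by (2 + 2y - 2y^2 + 3y^3) gives running coefficients 6,12,-2,-3,7,1,-6 for degrees 0…6.
Finally multiplying by (1 + y^2)^4, the product of all factors after the first has coefficients 6,12,22,45,35,61,34 for degrees 0…6.
[y^6] = 1·34 + 1·61 + 1·35 = 130.

130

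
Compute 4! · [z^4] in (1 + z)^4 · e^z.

The EGF product rule gives c_4 = Σ_{k_1+k_2=4} C(4; k_1,k_2) · ∏ g_i(k_i), where (1+z)^4 gives the falling factorial (4)_k; e^z gives (1)^k.
g_1(k) for k = 0…4: 1, 4, 12, 24, 24.
g_2(k) for k = 0…4: 1, 1, 1, 1, 1.
c_4 = Σ_k C(4,k)·g_1(k)·g_2(4−k) = 1·1·1 + 4·4·1 + 6·12·1 + 4·24·1 + 1·24·1 = 1 + 16 + 72 + 96 + 24 = 209.

209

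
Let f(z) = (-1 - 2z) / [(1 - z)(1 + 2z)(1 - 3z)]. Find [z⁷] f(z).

-3280

The denominator gives the recurrence a_n = 2a_(n−1) + 5a_(n−2) − 6a_(n−3) for n ≥ 3; the numerator fixes a_0 = -1, a_1 = -4, a_2 = -13.
Iterating: -1, -4, -13, -40, -121, -364, -1093, -3280, so a_7 = -3280.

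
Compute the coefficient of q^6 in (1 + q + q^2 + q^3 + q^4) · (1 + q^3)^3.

(1 + q + q^2 + q^3 + q^4) has coefficients 1,1,1,1,1 for degrees 0…4.
(1 + q^3)^3 has coefficients 1,0,0,3,0,0,3 for degrees 0…6.
[q^6] = 1·3 + 1·0 + 1·0 + 1·3 + 1·0 = 6.

6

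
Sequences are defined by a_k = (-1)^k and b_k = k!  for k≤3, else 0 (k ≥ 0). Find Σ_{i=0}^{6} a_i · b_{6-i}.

This is [x^6] in the product of the two ordinary generating functions.
Σ = 1·0 − 1·0 + 1·0 − 1·6 + 1·2 − 1·1 + 1·1 = -4.

-4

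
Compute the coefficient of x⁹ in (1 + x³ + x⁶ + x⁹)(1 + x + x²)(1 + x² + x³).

(1 + x³ + x⁶ + x⁹) has coefficients 1,0,0,1,0,0,1,0,0,1 for degrees 0…9.
(1 + x + x²) has coefficients 1,1,1,0,0,0,0,0,0,0 for degrees 0…9.
Finally multiplying by (1 + x² + x³), the product of all factors after the first has coefficients 1,1,2,2,2,1,0,0,0,0 for degrees 0…9.
[x⁹] = 1·0 + 1·0 + 1·2 + 1·1 = 3.

3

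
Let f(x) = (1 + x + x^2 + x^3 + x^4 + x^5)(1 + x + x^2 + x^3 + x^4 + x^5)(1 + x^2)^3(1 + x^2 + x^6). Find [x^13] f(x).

70

(1 + x + x^2 + x^3 + x^4 + x^5) has coefficients 1,1,1,1,1,1 for degrees 0…5.
(1 + x + x^2 + x^3 + x^4 + x^5) has coefficients 1,1,1,1,1,1,0,0,0,0,0,0,0,0 for degrees 0…13.
Multiplying by (1 + x^2)^3 gives running coefficients 1,1,4,4,7,7,7,7,4,4,1,1,0,0 for degrees 0…13.
Finally multiplying by (1 + x^2 + x^6), the product of all factors after the first has coefficients 1,1,5,5,11,11,15,15,15,15,12,12,8,8 for degrees 0…13.
[x^13] = 1·8 + 1·8 + 1·12 + 1·12 + 1·15 + 1·15 = 70.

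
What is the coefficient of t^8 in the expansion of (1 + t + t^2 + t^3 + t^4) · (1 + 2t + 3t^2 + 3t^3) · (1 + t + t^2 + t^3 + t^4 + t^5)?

35

(1 + t + t^2 + t^3 + t^4) has coefficients 1,1,1,1,1 for degrees 0…4.
(1 + 2t + 3t^2 + 3t^3) has coefficients 1,2,3,3,0,0,0,0,0 for degrees 0…8.
Finally multiplying by (1 + t + t^2 + t^3 + t^4 + t^5), the product of all factors after the first has coefficients 1,3,6,9,9,9,8,6,3 for degrees 0…8.
[t^8] = 1·3 + 1·6 + 1·8 + 1·9 + 1·9 = 35.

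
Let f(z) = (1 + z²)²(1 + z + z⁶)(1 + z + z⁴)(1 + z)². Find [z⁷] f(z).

(1 + z²)² has coefficients 1,0,2,0,1 for degrees 0…4.
(1 + z + z⁶) has coefficients 1,1,0,0,0,0,1,0 for degrees 0…7.
Multiplying by (1 + z + z⁴) gives running coefficients 1,2,1,0,1,1,1,1 for degrees 0…7.
Finally multiplying by (1 + z)², the product of all factors after the first has coefficients 1,4,6,4,2,3,4,4 for degrees 0…7.
[z⁷] = 1·4 + 2·3 + 1·4 = 14.

14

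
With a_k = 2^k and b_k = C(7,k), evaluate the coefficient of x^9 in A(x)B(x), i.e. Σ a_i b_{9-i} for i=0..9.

8748

The convolution is the t^9 coefficient of A(t)B(t).
Σ = 1·0 + 2·0 + 4·1 + 8·7 + 16·21 + 32·35 + 64·35 + 128·21 + 256·7 + 512·1 = 8748.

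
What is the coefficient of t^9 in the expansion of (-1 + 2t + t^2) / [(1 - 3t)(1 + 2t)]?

-2266

The denominator gives the recurrence a_n = a_(n−1) + 6a_(n−2) for n ≥ 3; the numerator fixes a_0 = -1, a_1 = 1, a_2 = -4.
Iterating: -1, 1, -4, 2, -22, -10, -142, -202, -1054, -2266, so a_9 = -2266.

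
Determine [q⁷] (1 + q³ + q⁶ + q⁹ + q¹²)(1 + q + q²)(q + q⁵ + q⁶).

(1 + q³ + q⁶ + q⁹ + q¹²) has coefficients 1,0,0,1,0,0,1,0 for degrees 0…7.
(1 + q + q²) has coefficients 1,1,1,0,0,0,0,0 for degrees 0…7.
Finally multiplying by (q + q⁵ + q⁶), the product of all factors after the first has coefficients 0,1,1,1,0,1,2,2 for degrees 0…7.
[q⁷] = 1·2 + 1·0 + 1·1 = 3.

3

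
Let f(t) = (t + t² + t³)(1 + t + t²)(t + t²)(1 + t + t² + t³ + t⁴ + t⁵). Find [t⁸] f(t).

17

(t + t² + t³) has coefficients 0,1,1,1 for degrees 0…3.
(1 + t + t²) has coefficients 1,1,1,0,0,0,0,0,0 for degrees 0…8.
Multiplying by (t + t²) gives running coefficients 0,1,2,2,1,0,0,0,0 for degrees 0…8.
Finally multiplying by (1 + t + t² + t³ + t⁴ + t⁵), the product of all factors after the first has coefficients 0,1,3,5,6,6,6,5,3 for degrees 0…8.
[t⁸] = 1·5 + 1·6 + 1·6 = 17.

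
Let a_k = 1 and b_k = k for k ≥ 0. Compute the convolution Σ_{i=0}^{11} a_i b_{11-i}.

66

This is [x^11] in the product of the two ordinary generating functions.
Σ = 1·11 + 1·10 + 1·9 + 1·8 + 1·7 + 1·6 + 1·5 + 1·4 + 1·3 + 1·2 + 1·1 + 1·0 = 66.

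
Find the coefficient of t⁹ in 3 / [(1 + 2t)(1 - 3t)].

34815

Partial fractions give a closed form: a_n = (6/5)·(-2)^n + (9/5)·3^n.
At n = 9: a_9 = 34815.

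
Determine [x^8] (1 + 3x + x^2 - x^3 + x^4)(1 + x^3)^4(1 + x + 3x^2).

(1 + 3x + x^2 - x^3 + x^4) has coefficients 1,3,1,-1,1 for degrees 0…4.
(1 + x^3)^4 has coefficients 1,0,0,4,0,0,6,0,0 for degrees 0…8.
Finally multiplying by (1 + x + 3x^2), the product of all factors after the first has coefficients 1,1,3,4,4,12,6,6,18 for degrees 0…8.
[x^8] = 1·18 + 3·6 + 1·6 − 1·12 + 1·4 = 34.

34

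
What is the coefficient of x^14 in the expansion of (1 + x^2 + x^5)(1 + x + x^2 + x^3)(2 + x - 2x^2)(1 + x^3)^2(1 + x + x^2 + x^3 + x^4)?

-5

(1 + x^2 + x^5) has coefficients 1,0,1,0,0,1 for degrees 0…5.
(1 + x + x^2 + x^3) has coefficients 1,1,1,1,0,0,0,0,0,0,0,0,0,0,0 for degrees 0…14.
Multiplying by (2 + x - 2x^2) gives running coefficients 2,3,1,1,-1,-2,0,0,0,0,0,0,0,0,0 for degrees 0…14.
Multiplying by (1 + x^3)^2 gives running coefficients 2,3,1,5,5,0,4,1,-3,1,-1,-2,0,0,0 for degrees 0…14.
Finally multiplying by (1 + x + x^2 + x^3 + x^4), the product of all factors after the first has coefficients 2,5,6,11,16,14,15,15,7,3,2,-4,-5,-2,-3 for degrees 0…14.
[x^14] = 1·(-3) + 1·(-5) + 1·3 = -5.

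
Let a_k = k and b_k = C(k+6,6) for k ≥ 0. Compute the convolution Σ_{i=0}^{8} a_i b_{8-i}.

6435

Write out a_i and b_{8-i} for i = 0,…,8 and sum the products.
Σ = 0·3003 + 1·1716 + 2·924 + 3·462 + 4·210 + 5·84 + 6·28 + 7·7 + 8·1 = 6435.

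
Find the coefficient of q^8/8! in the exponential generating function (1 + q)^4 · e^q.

3393

The EGF product rule gives c_8 = Σ_{k_1+k_2=8} C(8; k_1,k_2) · ∏ g_i(k_i), where (1+q)^4 gives the falling factorial (4)_k; e^q gives (1)^k.
g_1(k) for k = 0…8: 1, 4, 12, 24, 24, 0, 0, 0, 0.
g_2(k) for k = 0…8: 1, 1, 1, 1, 1, 1, 1, 1, 1.
c_8 = Σ_k C(8,k)·g_1(k)·g_2(8−k) = 1·1·1 + 8·4·1 + 28·12·1 + 56·24·1 + 70·24·1 = 1 + 32 + 336 + 1344 + 1680 = 3393.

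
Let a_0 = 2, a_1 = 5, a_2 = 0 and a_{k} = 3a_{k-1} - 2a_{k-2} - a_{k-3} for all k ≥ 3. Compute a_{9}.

-872

The ordinary generating function has denominator 1 - 3z + 2z^2 + z^3.
Iterating the recurrence: a_0,…,a_{9} = 2, 5, 0, -12, -41, -99, -203, -370, -605, -872.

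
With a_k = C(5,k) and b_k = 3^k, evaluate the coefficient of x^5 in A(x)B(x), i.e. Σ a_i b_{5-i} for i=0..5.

1024

The convolution is the x^5 coefficient of A(x)B(x).
Σ = 1·243 + 5·81 + 10·27 + 10·9 + 5·3 + 1·1 = 1024.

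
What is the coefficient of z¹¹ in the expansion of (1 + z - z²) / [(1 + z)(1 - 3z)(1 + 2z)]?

97021

Partial fractions give a closed form: a_n = (1/4)·(-1)^n + (11/20)·3^n + (1/5)·(-2)^n.
At n = 11: a_11 = 97021.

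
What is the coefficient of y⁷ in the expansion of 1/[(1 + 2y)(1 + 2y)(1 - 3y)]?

The denominator gives the recurrence a_n = −a_(n−1) + 8a_(n−2) + 12a_(n−3) for n ≥ 3; the numerator fixes a_0 = 1, a_1 = -1, a_2 = 9.
Iterating: 1, -1, 9, -5, 65, 3, 457, 347, so a_7 = 347.

347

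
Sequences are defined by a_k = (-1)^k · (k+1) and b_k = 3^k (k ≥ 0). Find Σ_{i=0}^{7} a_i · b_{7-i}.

The convolution is the x^7 coefficient of A(x)B(x).
Σ = 1·2187 − 2·729 + 3·243 − 4·81 + 5·27 − 6·9 + 7·3 − 8·1 = 1228.

1228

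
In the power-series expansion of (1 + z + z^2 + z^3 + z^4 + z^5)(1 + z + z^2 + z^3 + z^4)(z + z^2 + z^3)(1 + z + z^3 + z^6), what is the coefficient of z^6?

32

(1 + z + z^2 + z^3 + z^4 + z^5) has coefficients 1,1,1,1,1,1 for degrees 0…5.
(1 + z + z^2 + z^3 + z^4) has coefficients 1,1,1,1,1,0,0 for degrees 0…6.
Multiplying by (z + z^2 + z^3) gives running coefficients 0,1,2,3,3,3,2 for degrees 0…6.
Finally multiplying by (1 + z + z^3 + z^6), the product of all factors after the first has coefficients 0,1,3,5,7,8,8 for degrees 0…6.
[z^6] = 1·8 + 1·8 + 1·7 + 1·5 + 1·3 + 1·1 = 32.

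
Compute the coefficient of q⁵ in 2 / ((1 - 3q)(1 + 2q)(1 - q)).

420

Partial fractions give a closed form: a_n = (9/5)·3^n + (8/15)·(-2)^n + (-1/3)·1^n.
At n = 5: a_5 = 420.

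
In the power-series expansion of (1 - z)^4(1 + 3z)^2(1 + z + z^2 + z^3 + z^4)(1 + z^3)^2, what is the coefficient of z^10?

(1 - z)^4 has coefficients 1,-4,6,-4,1 for degrees 0…4.
(1 + 3z)^2 has coefficients 1,6,9,0,0,0,0,0,0,0,0 for degrees 0…10.
Multiplying by (1 + z + z^2 + z^3 + z^4) gives running coefficients 1,7,16,16,16,15,9,0,0,0,0 for degrees 0…10.
Finally multiplying by (1 + z^3)^2, the product of all factors after the first has coefficients 1,7,16,18,30,47,42,39,46,34,16 for degrees 0…10.
[z^10] = 1·16 − 4·34 + 6·46 − 4·39 + 1·42 = 42.

42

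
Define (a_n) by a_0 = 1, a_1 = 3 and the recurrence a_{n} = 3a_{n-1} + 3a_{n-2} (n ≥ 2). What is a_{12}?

7296561

The ordinary generating function has denominator 1 - 3x - 3x^2.
Iterating the recurrence: a_0,…,a_{12} = 1, 3, 12, 45, 171, 648, 2457, 9315, 35316, 133893, 507627, 1924560, 7296561.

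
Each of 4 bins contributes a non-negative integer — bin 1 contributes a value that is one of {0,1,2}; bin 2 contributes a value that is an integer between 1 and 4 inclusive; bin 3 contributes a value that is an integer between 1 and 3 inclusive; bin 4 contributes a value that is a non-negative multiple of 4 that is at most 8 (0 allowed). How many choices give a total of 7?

The generating function for the choices is (1 + y + y^2)·(y + y^2 + y^3 + y^4)·(y + y^2 + y^3)·(1 + y^4 + y^8); the count is [y^7].
(1 + y + y^2) has coefficients 1,1,1 for degrees 0…2.
(y + y^2 + y^3 + y^4) has coefficients 0,1,1,1,1,0,0,0 for degrees 0…7.
Multiplying by (y + y^2 + y^3) gives running coefficients 0,0,1,2,3,3,2,1 for degrees 0…7.
Finally multiplying by (1 + y^4 + y^8), the product of all factors after the first has coefficients 0,0,1,2,3,3,3,3 for degrees 0…7.
[y^7] = 1·3 + 1·3 + 1·3 = 9.

9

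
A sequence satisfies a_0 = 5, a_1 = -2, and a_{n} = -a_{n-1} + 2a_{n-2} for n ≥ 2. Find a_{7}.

The ordinary generating function has denominator 1 + x - 2x^2.
Iterating the recurrence: a_0,…,a_{7} = 5, -2, 12, -16, 40, -72, 152, -296.

-296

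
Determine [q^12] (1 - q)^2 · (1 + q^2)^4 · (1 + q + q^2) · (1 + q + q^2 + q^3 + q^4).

6

(1 - q)^2 has coefficients 1,-2,1 for degrees 0…2.
(1 + q^2)^4 has coefficients 1,0,4,0,6,0,4,0,1,0,0,0,0 for degrees 0…12.
Multiplying by (1 + q + q^2) gives running coefficients 1,1,5,4,10,6,10,4,5,1,1,0,0 for degrees 0…12.
Finally multiplying by (1 + q + q^2 + q^3 + q^4), the product of all factors after the first has coefficients 1,2,7,11,21,26,35,34,35,26,21,11,7 for degrees 0…12.
[q^12] = 1·7 − 2·11 + 1·21 = 6.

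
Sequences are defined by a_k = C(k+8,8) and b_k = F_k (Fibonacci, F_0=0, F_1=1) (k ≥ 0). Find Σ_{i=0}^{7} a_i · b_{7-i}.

This is [x^7] in the product of the two ordinary generating functions.
Σ = 1·13 + 9·8 + 45·5 + 165·3 + 495·2 + 1287·1 + 3003·1 + 6435·0 = 6085.

6085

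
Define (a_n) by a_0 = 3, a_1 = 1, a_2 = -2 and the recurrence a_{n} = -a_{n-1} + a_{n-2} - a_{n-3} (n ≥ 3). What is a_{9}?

53

The ordinary generating function has denominator 1 + z - z^2 + z^3.
Iterating the recurrence: a_0,…,a_{9} = 3, 1, -2, 0, -3, 5, -8, 16, -29, 53.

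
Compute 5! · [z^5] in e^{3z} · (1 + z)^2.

The EGF product rule gives c_5 = Σ_{k_1+k_2=5} C(5; k_1,k_2) · ∏ g_i(k_i), where e^{3z} gives (3)^k; (1+z)^2 gives the falling factorial (2)_k.
g_1(k) for k = 0…5: 1, 3, 9, 27, 81, 243.
g_2(k) for k = 0…5: 1, 2, 2, 0, 0, 0.
c_5 = Σ_k C(5,k)·g_1(k)·g_2(5−k) = 10·27·2 + 5·81·2 + 1·243·1 = 540 + 810 + 243 = 1593.

1593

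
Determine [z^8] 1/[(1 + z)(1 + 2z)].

511

Partial fractions give a closed form: a_n = (-1)·(-1)^n + (2)·(-2)^n.
At n = 8: a_8 = 511.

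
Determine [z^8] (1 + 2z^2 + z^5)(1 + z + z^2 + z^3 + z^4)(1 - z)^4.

(1 + 2z^2 + z^5) has coefficients 1,0,2,0,0,1 for degrees 0…5.
(1 + z + z^2 + z^3 + z^4) has coefficients 1,1,1,1,1,0,0,0,0 for degrees 0…8.
Finally multiplying by (1 - z)^4, the product of all factors after the first has coefficients 1,-3,3,-1,0,-1,3,-3,1 for degrees 0…8.
[z^8] = 1·1 + 2·3 + 1·(-1) = 6.

6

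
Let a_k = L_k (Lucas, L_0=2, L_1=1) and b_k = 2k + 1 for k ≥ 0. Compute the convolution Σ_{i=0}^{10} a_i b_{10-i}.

Write out a_i and b_{10-i} for i = 0,…,10 and sum the products.
Σ = 2·21 + 1·19 + 3·17 + 4·15 + 7·13 + 11·11 + 18·9 + 29·7 + 47·5 + 76·3 + 123·1 = 1335.

1335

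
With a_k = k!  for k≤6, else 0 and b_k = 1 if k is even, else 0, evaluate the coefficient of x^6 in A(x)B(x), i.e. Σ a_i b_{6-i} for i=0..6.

This is [x^6] in the product of the two ordinary generating functions.
Σ = 1·1 + 1·0 + 2·1 + 6·0 + 24·1 + 120·0 + 720·1 = 747.

747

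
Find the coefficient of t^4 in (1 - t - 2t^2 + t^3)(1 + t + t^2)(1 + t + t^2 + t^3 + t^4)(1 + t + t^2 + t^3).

-7

(1 - t - 2t^2 + t^3) has coefficients 1,-1,-2,1 for degrees 0…3.
(1 + t + t^2) has coefficients 1,1,1,0,0 for degrees 0…4.
Multiplying by (1 + t + t^2 + t^3 + t^4) gives running coefficients 1,2,3,3,3 for degrees 0…4.
Finally multiplying by (1 + t + t^2 + t^3), the product of all factors after the first has coefficients 1,3,6,9,11 for degrees 0…4.
[t^4] = 1·11 − 1·9 − 2·6 + 1·3 = -7.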